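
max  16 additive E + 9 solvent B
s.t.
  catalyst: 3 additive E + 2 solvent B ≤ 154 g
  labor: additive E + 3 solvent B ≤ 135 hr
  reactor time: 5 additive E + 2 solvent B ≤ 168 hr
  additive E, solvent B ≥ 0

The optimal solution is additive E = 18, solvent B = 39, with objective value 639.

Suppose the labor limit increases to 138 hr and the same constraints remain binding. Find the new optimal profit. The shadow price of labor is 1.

Δb = 3, so new z* = 639 + (1)·(3) = 639 + 3 = 642.

642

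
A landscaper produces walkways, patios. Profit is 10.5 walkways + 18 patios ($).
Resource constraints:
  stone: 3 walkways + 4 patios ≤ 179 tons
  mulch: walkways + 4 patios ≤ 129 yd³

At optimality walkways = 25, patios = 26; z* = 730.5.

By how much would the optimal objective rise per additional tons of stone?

3

Check each constraint at x*: stone 179/179 (tight); mulch 129/129 (tight).
From A_Bᵀ y = c: 3·y_stone + 1·y_mulch = 10.5; 4·y_stone + 4·y_mulch = 18.
→ y_stone = 3 and y_mulch = 1.5.
Shadow price of stone = 3.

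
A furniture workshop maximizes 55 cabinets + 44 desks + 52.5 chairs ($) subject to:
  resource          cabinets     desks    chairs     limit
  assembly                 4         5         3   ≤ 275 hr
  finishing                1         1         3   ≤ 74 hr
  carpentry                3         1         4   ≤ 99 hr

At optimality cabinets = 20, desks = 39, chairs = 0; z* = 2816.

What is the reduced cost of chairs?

Check each constraint at x*: assembly 275/275 (tight); finishing 59/74 (slack 15); carpentry 99/99 (tight).
Since finishing is not tight, its dual is 0.
From A_Bᵀ y = c: 4·y_assembly + 3·y_carpentry = 55; 5·y_assembly + 1·y_carpentry = 44.
Solving: y_assembly = 7, y_carpentry = 9.
Reduced cost of chairs: c₃ − yᵀa₃ = 52.5 − (7·3 + 9·4) = 52.5 − 57 = -4.5.

-4.5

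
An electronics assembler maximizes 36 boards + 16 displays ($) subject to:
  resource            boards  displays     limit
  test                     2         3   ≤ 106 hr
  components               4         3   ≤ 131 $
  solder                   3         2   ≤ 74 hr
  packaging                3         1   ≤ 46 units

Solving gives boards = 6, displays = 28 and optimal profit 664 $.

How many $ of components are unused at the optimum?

components used = 4·6 + 3·28 = 108; slack = 131 − 108 = 23.

23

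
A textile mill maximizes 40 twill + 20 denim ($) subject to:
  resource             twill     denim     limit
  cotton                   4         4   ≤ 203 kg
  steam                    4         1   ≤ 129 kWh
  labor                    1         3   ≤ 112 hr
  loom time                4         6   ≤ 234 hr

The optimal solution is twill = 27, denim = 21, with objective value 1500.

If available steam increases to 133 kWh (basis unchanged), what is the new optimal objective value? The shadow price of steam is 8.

1532

Δb = 4, so new z* = 1500 + (8)·(4) = 1500 + 32 = 1532.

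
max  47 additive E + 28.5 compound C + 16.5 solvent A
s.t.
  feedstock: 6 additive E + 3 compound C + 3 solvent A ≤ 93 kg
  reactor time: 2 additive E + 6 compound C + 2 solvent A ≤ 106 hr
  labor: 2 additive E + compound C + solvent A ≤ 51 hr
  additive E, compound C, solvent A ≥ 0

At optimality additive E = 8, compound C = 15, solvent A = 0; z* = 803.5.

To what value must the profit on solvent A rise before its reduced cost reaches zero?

At the optimum: feedstock uses 93 of 93 (binding); reactor time uses 106 of 106 (binding); labor uses 31 of 51 (slack = 20).
Since labor is not tight, its dual is 0.
Dual feasibility on the basic columns requires 6·y_feedstock + 2·y_reactor time = 47, 3·y_feedstock + 6·y_reactor time = 28.5.
Solving: y_feedstock = 7.5, y_reactor time = 1.
solvent A enters the basis when its profit ≥ yᵀa₃ = 7.5·3 + 1·2 = 24.5.

24.5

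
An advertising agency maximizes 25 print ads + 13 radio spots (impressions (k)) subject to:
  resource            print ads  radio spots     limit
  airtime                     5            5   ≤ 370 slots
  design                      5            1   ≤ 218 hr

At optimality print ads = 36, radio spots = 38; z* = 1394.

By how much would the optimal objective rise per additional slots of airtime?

2

Check each constraint at x*: airtime 370/370 (tight); design 218/218 (tight).
From A_Bᵀ y = c: 5·y_airtime + 5·y_design = 25; 5·y_airtime + 1·y_design = 13.
This yields shadow prices y_airtime = 2, y_design = 3.
Shadow price of airtime = 2.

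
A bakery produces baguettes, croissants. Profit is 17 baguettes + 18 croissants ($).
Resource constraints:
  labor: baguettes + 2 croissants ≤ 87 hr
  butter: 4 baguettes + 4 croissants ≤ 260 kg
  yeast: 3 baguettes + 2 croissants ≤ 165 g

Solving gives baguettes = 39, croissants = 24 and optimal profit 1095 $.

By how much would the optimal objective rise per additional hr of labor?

5

At the optimum: labor uses 87 of 87 (binding); butter uses 252 of 260 (slack = 8); yeast uses 165 of 165 (binding).
By complementary slackness, y = 0 for the non-binding constraint.
The binding rows give the dual system: 1·y_labor + 3·y_yeast = 17 and 2·y_labor + 2·y_yeast = 18.
Solving: y_labor = 5, y_yeast = 4.
Shadow price of labor = 5.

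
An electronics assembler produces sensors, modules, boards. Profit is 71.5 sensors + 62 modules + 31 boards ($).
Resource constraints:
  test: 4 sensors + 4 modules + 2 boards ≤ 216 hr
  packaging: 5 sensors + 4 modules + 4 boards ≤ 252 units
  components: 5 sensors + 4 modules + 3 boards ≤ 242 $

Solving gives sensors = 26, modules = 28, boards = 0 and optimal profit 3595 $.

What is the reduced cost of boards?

At the optimum: test uses 216 of 216 (binding); packaging uses 242 of 252 (slack = 10); components uses 242 of 242 (binding).
Since packaging is not tight, its dual is 0.
Dual feasibility on the basic columns requires 4·y_test + 5·y_components = 71.5, 4·y_test + 4·y_components = 62.
→ y_test = 6 and y_components = 9.5.
Reduced cost of boards: c₃ − yᵀa₃ = 31 − (6·2 + 9.5·3) = 31 − 40.5 = -9.5.

-9.5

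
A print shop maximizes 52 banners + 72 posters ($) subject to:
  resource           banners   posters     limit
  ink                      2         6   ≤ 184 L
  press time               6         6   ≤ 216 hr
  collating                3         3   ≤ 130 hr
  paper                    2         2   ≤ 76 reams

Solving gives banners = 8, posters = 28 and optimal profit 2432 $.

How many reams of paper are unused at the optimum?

paper used = 2·8 + 2·28 = 72; slack = 76 − 72 = 4.

4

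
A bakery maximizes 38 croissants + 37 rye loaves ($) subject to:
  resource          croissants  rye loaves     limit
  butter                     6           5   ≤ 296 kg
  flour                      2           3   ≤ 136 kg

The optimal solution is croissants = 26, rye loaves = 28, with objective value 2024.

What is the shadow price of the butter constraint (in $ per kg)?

5

At the optimum: butter uses 296 of 296 (binding); flour uses 136 of 136 (binding).
The binding rows give the dual system: 6·y_butter + 2·y_flour = 38 and 5·y_butter + 3·y_flour = 37.
Solving: y_butter = 5, y_flour = 4.
Shadow price of butter = 5.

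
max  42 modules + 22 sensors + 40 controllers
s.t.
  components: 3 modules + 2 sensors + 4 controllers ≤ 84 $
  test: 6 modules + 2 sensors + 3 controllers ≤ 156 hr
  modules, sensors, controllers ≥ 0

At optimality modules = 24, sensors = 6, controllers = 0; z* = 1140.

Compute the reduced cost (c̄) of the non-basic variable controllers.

Both components and test are binding at x*.
Dual feasibility on the basic columns requires 3·y_components + 6·y_test = 42, 2·y_components + 2·y_test = 22.
→ y_components = 8 and y_test = 3.
Reduced cost of controllers: c₃ − yᵀa₃ = 40 − (8·4 + 3·3) = 40 − 41 = -1.

-1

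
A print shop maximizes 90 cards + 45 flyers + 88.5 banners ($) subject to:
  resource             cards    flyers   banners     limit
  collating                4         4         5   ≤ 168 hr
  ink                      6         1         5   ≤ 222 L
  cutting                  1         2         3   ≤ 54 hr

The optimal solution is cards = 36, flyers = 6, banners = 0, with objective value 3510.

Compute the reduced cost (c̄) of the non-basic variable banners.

-1.5

Binding: collating and ink. Non-binding: cutting (6 unused).
Slack constraints have shadow price 0 (complementary slackness).
From A_Bᵀ y = c: 4·y_collating + 6·y_ink = 90; 4·y_collating + 1·y_ink = 45.
This yields shadow prices y_collating = 9, y_ink = 9.
Reduced cost of banners: c₃ − yᵀa₃ = 88.5 − (9·5 + 9·5) = 88.5 − 90 = -1.5.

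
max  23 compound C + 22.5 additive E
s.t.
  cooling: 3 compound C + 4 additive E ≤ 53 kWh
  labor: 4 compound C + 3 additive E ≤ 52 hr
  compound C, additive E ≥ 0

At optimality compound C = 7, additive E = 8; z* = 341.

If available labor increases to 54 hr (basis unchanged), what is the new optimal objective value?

At the optimum: cooling uses 53 of 53 (binding); labor uses 52 of 52 (binding).
The binding rows give the dual system: 3·y_cooling + 4·y_labor = 23 and 4·y_cooling + 3·y_labor = 22.5.
This yields shadow prices y_cooling = 3, y_labor = 3.5.
Δz = y_labor·Δb = 3.5 × (2) = 7, so new z* = 341 + 7 = 348.

348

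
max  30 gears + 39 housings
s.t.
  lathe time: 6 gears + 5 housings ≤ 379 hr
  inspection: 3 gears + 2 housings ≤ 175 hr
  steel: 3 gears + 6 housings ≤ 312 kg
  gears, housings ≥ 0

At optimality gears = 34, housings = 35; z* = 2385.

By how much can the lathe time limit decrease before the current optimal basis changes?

Binding constraints: lathe time, steel. The basis is B = [[6,5],[3,6]] with det 21.
Per unit decrease in lathe time, x* moves by d = (-0.2857, 0.1429).
The basis stays optimal until gears reaches 0; allowable decrease = 119 hr.

119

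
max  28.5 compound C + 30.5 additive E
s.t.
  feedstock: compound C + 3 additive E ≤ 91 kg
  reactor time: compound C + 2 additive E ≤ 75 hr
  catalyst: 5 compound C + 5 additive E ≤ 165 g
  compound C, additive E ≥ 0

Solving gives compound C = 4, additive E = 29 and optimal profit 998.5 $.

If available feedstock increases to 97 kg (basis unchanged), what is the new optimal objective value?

Check each constraint at x*: feedstock 91/91 (tight); reactor time 62/75 (slack 13); catalyst 165/165 (tight).
Since reactor time is not tight, its dual is 0.
Dual feasibility on the basic columns requires 1·y_feedstock + 5·y_catalyst = 28.5, 3·y_feedstock + 5·y_catalyst = 30.5.
Solving: y_feedstock = 1, y_catalyst = 5.5.
Δz = y_feedstock·Δb = 1 × (6) = 6, so new z* = 998.5 + 6 = 1004.5.

1004.5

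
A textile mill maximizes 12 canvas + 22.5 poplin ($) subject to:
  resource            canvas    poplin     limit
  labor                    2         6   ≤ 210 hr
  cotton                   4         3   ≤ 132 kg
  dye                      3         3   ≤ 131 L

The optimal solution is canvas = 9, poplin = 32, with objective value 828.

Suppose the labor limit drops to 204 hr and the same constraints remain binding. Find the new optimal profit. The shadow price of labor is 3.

Δb = -6, so new z* = 828 + (3)·(-6) = 828 − 18 = 810.

810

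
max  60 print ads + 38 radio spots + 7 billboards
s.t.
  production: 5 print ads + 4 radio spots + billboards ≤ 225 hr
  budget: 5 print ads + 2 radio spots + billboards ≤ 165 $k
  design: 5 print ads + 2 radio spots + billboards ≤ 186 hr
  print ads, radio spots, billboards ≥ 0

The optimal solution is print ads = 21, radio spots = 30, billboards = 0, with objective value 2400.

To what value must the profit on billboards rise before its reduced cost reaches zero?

12

Binding: production and budget. Non-binding: design (21 unused).
Slack constraints have shadow price 0 (complementary slackness).
Dual feasibility on the basic columns requires 5·y_production + 5·y_budget = 60, 4·y_production + 2·y_budget = 38.
→ y_production = 7 and y_budget = 5.
billboards enters the basis when its profit ≥ yᵀa₃ = 7·1 + 5·1 = 12.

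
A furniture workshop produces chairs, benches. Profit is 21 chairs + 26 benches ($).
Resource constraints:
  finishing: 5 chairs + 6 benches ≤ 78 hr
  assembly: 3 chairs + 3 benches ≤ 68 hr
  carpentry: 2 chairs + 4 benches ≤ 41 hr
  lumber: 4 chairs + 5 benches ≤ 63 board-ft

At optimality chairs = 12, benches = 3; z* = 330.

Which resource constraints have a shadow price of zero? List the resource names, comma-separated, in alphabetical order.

finishing: 78/78 (binding)
assembly: 45/68 (slack 23)
carpentry: 36/41 (slack 5)
lumber: 63/63 (binding)
By complementary slackness, a constraint with positive slack has shadow price 0 → assembly, carpentry.

assembly, carpentry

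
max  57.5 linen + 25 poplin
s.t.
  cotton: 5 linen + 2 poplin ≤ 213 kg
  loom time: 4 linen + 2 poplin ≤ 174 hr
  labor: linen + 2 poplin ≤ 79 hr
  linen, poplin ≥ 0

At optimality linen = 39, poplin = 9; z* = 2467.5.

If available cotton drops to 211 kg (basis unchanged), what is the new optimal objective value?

At the optimum: cotton uses 213 of 213 (binding); loom time uses 174 of 174 (binding); labor uses 57 of 79 (slack = 22).
Since labor is not tight, its dual is 0.
From A_Bᵀ y = c: 5·y_cotton + 4·y_loom time = 57.5; 2·y_cotton + 2·y_loom time = 25.
Solving: y_cotton = 7.5, y_loom time = 5.
Δz = y_cotton·Δb = 7.5 × (-2) = -15, so new z* = 2467.5 − 15 = 2452.5.

2452.5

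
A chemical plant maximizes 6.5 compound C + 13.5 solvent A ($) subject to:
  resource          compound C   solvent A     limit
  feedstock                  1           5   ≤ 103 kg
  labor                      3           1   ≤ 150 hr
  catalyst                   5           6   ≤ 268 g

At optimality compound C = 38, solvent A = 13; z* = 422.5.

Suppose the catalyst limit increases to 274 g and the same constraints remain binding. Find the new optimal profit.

428.5

Binding: feedstock and catalyst. Non-binding: labor (23 unused).
Since labor is not tight, its dual is 0.
Dual feasibility on the basic columns requires 1·y_feedstock + 5·y_catalyst = 6.5, 5·y_feedstock + 6·y_catalyst = 13.5.
→ y_feedstock = 1.5 and y_catalyst = 1.
Δz = y_catalyst·Δb = 1 × (6) = 6, so new z* = 422.5 + 6 = 428.5.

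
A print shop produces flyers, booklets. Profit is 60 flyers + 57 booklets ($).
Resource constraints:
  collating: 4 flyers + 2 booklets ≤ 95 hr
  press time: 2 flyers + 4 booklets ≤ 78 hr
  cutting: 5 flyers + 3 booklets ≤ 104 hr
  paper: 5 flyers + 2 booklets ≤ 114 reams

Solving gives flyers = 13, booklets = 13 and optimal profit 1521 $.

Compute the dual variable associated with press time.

7.5

Check each constraint at x*: collating 78/95 (slack 17); press time 78/78 (tight); cutting 104/104 (tight); paper 91/114 (slack 23).
Since collating, paper are not tight, their duals are 0.
From A_Bᵀ y = c: 2·y_press time + 5·y_cutting = 60; 4·y_press time + 3·y_cutting = 57.
Solving: y_press time = 7.5, y_cutting = 9.
Shadow price of press time = 7.5.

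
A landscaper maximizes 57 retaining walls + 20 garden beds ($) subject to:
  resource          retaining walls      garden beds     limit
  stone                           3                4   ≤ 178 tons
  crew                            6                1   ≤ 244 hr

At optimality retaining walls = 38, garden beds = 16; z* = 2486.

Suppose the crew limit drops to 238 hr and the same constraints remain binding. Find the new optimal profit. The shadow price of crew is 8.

Δb = -6, so new z* = 2486 + (8)·(-6) = 2486 − 48 = 2438.

2438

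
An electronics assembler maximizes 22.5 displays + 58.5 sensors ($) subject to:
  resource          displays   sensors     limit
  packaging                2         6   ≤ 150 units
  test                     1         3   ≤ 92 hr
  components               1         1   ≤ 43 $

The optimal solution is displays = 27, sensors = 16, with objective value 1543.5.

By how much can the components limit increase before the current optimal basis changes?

Binding constraints: packaging, components. The basis is B = [[2,6],[1,1]] with det -4.
Per unit increase in components, x* moves by d = (1.5, -0.5).
The basis stays optimal until sensors reaches 0; allowable increase = 32 $.

32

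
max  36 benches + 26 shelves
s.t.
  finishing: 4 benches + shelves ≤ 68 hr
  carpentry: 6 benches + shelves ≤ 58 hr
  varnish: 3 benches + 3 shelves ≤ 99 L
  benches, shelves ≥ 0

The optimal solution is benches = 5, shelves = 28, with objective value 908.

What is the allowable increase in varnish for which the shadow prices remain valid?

Binding constraints: carpentry, varnish. The basis is B = [[6,1],[3,3]] with det 15.
Per unit increase in varnish, x* moves by d = (-0.0667, 0.4).
The basis stays optimal until benches reaches 0; allowable increase = 75 L.

75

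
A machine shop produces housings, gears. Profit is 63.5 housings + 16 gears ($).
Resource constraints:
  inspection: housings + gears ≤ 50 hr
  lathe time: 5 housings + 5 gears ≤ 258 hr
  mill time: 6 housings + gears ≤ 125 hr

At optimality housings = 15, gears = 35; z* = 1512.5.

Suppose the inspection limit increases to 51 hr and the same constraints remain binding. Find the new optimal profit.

At the optimum: inspection uses 50 of 50 (binding); lathe time uses 250 of 258 (slack = 8); mill time uses 125 of 125 (binding).
By complementary slackness, y = 0 for the non-binding constraint.
The binding rows give the dual system: 1·y_inspection + 6·y_mill time = 63.5 and 1·y_inspection + 1·y_mill time = 16.
Solving: y_inspection = 6.5, y_mill time = 9.5.
Δz = y_inspection·Δb = 6.5 × (1) = 6.5, so new z* = 1512.5 + 6.5 = 1519.

1519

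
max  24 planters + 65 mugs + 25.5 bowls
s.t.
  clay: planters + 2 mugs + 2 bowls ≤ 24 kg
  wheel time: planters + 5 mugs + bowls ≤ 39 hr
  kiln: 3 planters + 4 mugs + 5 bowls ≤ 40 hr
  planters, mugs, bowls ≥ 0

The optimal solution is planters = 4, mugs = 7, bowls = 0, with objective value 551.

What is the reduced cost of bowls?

-8.5

Check each constraint at x*: clay 18/24 (slack 6); wheel time 39/39 (tight); kiln 40/40 (tight).
Slack constraints have shadow price 0 (complementary slackness).
From A_Bᵀ y = c: 1·y_wheel time + 3·y_kiln = 24; 5·y_wheel time + 4·y_kiln = 65.
→ y_wheel time = 9 and y_kiln = 5.
Reduced cost of bowls: c₃ − yᵀa₃ = 25.5 − (9·1 + 5·5) = 25.5 − 34 = -8.5.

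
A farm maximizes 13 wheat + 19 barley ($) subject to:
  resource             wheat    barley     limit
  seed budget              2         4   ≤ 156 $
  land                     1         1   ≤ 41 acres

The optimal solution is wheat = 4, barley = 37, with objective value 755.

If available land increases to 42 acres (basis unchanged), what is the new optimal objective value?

762

Both seed budget and land are binding at x*.
Dual feasibility on the basic columns requires 2·y_seed budget + 1·y_land = 13, 4·y_seed budget + 1·y_land = 19.
Solving: y_seed budget = 3, y_land = 7.
Δz = y_land·Δb = 7 × (1) = 7, so new z* = 755 + 7 = 762.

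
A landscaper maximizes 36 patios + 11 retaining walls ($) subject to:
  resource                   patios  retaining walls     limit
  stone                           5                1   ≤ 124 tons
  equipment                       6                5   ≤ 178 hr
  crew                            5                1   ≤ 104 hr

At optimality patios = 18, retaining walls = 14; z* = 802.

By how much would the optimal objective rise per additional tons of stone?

At the optimum: stone uses 104 of 124 (slack = 20); equipment uses 178 of 178 (binding); crew uses 104 of 104 (binding).
By complementary slackness, y = 0 for the non-binding constraint.
Dual feasibility on the basic columns requires 6·y_equipment + 5·y_crew = 36, 5·y_equipment + 1·y_crew = 11.
Solving: y_equipment = 1, y_crew = 6.
Shadow price of stone = 0.

0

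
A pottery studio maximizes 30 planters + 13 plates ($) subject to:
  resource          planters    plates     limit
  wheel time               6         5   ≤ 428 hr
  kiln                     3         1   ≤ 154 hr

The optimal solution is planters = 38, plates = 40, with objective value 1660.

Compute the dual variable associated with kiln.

Both wheel time and kiln are binding at x*.
From A_Bᵀ y = c: 6·y_wheel time + 3·y_kiln = 30; 5·y_wheel time + 1·y_kiln = 13.
Solving: y_wheel time = 1, y_kiln = 8.
Shadow price of kiln = 8.

8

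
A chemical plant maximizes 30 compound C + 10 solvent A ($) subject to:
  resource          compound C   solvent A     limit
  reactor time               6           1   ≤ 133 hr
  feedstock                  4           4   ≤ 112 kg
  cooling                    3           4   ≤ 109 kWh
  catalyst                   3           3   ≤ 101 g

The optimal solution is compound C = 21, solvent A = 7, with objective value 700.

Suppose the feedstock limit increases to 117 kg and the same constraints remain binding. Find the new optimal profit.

Check each constraint at x*: reactor time 133/133 (tight); feedstock 112/112 (tight); cooling 91/109 (slack 18); catalyst 84/101 (slack 17).
By complementary slackness, y = 0 for the non-binding constraints.
From A_Bᵀ y = c: 6·y_reactor time + 4·y_feedstock = 30; 1·y_reactor time + 4·y_feedstock = 10.
→ y_reactor time = 4 and y_feedstock = 1.5.
Δz = y_feedstock·Δb = 1.5 × (5) = 7.5, so new z* = 700 + 7.5 = 707.5.

707.5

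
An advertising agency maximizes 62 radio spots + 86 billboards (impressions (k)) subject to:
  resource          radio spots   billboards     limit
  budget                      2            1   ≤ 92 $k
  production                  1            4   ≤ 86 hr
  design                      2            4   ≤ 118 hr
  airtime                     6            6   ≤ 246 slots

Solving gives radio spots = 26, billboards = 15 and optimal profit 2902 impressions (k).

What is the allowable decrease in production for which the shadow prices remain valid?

45

Binding constraints: production, airtime. The basis is B = [[1,4],[6,6]] with det -18.
Per unit decrease in production, x* moves by d = (0.3333, -0.3333).
The basis stays optimal until billboards reaches 0; allowable decrease = 45 hr.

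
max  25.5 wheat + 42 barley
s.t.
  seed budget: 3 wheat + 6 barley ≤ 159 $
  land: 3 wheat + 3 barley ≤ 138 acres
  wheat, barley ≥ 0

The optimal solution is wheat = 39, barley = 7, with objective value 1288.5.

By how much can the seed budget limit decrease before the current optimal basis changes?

Binding constraints: seed budget, land. The basis is B = [[3,6],[3,3]] with det -9.
Per unit decrease in seed budget, x* moves by d = (0.3333, -0.3333).
The basis stays optimal until barley reaches 0; allowable decrease = 21 $.

21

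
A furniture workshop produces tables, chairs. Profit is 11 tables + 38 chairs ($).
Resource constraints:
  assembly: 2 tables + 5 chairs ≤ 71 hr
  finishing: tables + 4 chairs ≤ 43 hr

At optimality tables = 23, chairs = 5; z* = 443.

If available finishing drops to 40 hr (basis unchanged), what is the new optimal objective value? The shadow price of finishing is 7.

Δb = -3, so new z* = 443 + (7)·(-3) = 443 − 21 = 422.

422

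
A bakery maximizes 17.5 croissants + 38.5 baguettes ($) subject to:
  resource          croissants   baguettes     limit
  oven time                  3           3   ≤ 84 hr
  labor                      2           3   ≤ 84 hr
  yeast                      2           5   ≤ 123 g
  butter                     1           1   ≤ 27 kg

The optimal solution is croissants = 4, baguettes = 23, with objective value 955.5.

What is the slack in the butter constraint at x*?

0

butter used = 1·4 + 1·23 = 27; slack = 27 − 27 = 0.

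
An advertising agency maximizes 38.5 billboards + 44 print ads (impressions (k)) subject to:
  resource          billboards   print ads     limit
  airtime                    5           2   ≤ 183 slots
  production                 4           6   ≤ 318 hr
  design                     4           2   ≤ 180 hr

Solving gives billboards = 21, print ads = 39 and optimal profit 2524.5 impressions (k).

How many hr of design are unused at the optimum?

18

design used = 4·21 + 2·39 = 162; slack = 180 − 162 = 18.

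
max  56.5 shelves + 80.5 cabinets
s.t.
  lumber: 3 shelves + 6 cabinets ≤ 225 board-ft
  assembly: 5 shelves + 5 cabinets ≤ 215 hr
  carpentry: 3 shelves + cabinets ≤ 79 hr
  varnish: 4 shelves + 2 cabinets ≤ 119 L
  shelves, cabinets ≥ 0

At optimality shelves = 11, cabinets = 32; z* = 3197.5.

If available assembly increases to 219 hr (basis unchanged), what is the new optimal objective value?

At the optimum: lumber uses 225 of 225 (binding); assembly uses 215 of 215 (binding); carpentry uses 65 of 79 (slack = 14); varnish uses 108 of 119 (slack = 11).
By complementary slackness, y = 0 for the non-binding constraints.
From A_Bᵀ y = c: 3·y_lumber + 5·y_assembly = 56.5; 6·y_lumber + 5·y_assembly = 80.5.
Solving: y_lumber = 8, y_assembly = 6.5.
Δz = y_assembly·Δb = 6.5 × (4) = 26, so new z* = 3197.5 + 26 = 3223.5.

3223.5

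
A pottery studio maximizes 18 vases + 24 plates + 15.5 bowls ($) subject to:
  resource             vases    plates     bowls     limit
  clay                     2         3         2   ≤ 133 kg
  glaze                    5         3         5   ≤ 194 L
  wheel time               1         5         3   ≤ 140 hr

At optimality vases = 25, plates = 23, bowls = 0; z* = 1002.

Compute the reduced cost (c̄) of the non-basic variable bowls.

At the optimum: clay uses 119 of 133 (slack = 14); glaze uses 194 of 194 (binding); wheel time uses 140 of 140 (binding).
By complementary slackness, y = 0 for the non-binding constraint.
From A_Bᵀ y = c: 5·y_glaze + 1·y_wheel time = 18; 3·y_glaze + 5·y_wheel time = 24.
→ y_glaze = 3 and y_wheel time = 3.
Reduced cost of bowls: c₃ − yᵀa₃ = 15.5 − (3·5 + 3·3) = 15.5 − 24 = -8.5.

-8.5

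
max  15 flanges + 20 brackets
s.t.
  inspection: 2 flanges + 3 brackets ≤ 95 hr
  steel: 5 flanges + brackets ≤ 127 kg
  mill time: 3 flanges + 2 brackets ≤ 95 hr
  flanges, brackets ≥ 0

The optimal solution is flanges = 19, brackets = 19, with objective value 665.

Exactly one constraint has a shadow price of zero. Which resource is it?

steel

inspection: 95/95 (binding)
steel: 114/127 (slack 13)
mill time: 95/95 (binding)
By complementary slackness, a constraint with positive slack has shadow price 0 → steel.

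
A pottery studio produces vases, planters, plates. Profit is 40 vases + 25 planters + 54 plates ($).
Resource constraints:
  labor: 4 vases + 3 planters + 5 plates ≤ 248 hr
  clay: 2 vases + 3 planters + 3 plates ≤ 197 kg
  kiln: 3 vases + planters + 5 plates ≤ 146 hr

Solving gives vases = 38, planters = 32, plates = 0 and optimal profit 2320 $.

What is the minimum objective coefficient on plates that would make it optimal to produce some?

Check each constraint at x*: labor 248/248 (tight); clay 172/197 (slack 25); kiln 146/146 (tight).
Slack constraints have shadow price 0 (complementary slackness).
From A_Bᵀ y = c: 4·y_labor + 3·y_kiln = 40; 3·y_labor + 1·y_kiln = 25.
Solving: y_labor = 7, y_kiln = 4.
plates enters the basis when its profit ≥ yᵀa₃ = 7·5 + 4·5 = 55.

55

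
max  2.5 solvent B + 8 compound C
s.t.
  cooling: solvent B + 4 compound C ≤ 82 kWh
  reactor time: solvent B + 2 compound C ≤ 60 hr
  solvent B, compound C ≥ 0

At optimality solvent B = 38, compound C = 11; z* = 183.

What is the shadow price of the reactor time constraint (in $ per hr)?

Both cooling and reactor time are binding at x*.
Dual feasibility on the basic columns requires 1·y_cooling + 1·y_reactor time = 2.5, 4·y_cooling + 2·y_reactor time = 8.
This yields shadow prices y_cooling = 1.5, y_reactor time = 1.
Shadow price of reactor time = 1.

1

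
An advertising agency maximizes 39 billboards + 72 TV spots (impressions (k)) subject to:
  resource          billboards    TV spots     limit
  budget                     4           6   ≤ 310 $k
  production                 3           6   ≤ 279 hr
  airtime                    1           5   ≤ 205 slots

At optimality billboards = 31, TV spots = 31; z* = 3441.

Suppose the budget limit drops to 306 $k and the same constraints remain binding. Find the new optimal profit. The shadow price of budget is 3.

Δb = -4, so new z* = 3441 + (3)·(-4) = 3441 − 12 = 3429.

3429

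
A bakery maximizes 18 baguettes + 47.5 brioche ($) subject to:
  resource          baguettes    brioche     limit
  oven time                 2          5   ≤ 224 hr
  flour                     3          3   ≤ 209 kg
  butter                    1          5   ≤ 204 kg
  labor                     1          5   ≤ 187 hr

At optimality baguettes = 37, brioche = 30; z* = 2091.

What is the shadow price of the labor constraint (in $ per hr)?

Check each constraint at x*: oven time 224/224 (tight); flour 201/209 (slack 8); butter 187/204 (slack 17); labor 187/187 (tight).
By complementary slackness, y = 0 for the non-binding constraints.
From A_Bᵀ y = c: 2·y_oven time + 1·y_labor = 18; 5·y_oven time + 5·y_labor = 47.5.
Solving: y_oven time = 8.5, y_labor = 1.
Shadow price of labor = 1.

1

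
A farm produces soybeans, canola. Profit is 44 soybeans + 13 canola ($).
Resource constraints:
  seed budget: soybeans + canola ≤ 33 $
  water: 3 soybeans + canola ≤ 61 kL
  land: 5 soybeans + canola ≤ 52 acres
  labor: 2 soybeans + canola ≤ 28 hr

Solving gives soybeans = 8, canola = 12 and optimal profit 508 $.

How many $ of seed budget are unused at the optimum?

13

seed budget used = 1·8 + 1·12 = 20; slack = 33 − 20 = 13.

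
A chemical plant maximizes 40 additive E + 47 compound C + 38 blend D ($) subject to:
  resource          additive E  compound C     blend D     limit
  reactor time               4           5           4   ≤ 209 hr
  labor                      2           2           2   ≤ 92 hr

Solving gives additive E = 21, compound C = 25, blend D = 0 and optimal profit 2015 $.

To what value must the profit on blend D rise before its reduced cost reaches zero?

40

Check each constraint at x*: reactor time 209/209 (tight); labor 92/92 (tight).
The binding rows give the dual system: 4·y_reactor time + 2·y_labor = 40 and 5·y_reactor time + 2·y_labor = 47.
→ y_reactor time = 7 and y_labor = 6.
blend D enters the basis when its profit ≥ yᵀa₃ = 7·4 + 6·2 = 40.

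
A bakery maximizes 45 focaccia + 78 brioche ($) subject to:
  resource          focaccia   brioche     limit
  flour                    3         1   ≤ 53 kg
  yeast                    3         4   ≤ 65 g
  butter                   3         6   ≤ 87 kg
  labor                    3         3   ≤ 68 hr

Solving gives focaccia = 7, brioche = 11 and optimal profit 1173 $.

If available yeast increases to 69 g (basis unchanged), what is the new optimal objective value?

1197

Check each constraint at x*: flour 32/53 (slack 21); yeast 65/65 (tight); butter 87/87 (tight); labor 54/68 (slack 14).
By complementary slackness, y = 0 for the non-binding constraints.
The binding rows give the dual system: 3·y_yeast + 3·y_butter = 45 and 4·y_yeast + 6·y_butter = 78.
This yields shadow prices y_yeast = 6, y_butter = 9.
Δz = y_yeast·Δb = 6 × (4) = 24, so new z* = 1173 + 24 = 1197.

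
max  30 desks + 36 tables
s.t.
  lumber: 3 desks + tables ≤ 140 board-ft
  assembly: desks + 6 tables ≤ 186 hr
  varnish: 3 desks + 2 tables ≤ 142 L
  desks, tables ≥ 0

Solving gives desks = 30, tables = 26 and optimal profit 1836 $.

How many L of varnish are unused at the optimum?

varnish used = 3·30 + 2·26 = 142; slack = 142 − 142 = 0.

0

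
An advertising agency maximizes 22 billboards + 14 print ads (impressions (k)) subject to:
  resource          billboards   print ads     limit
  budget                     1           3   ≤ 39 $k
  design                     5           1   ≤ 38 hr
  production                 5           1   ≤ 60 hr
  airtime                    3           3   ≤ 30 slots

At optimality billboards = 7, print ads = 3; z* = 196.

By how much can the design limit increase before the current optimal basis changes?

Binding constraints: design, airtime. The basis is B = [[5,1],[3,3]] with det 12.
Per unit increase in design, x* moves by d = (0.25, -0.25).
The basis stays optimal until print ads reaches 0; allowable increase = 12 hr.

12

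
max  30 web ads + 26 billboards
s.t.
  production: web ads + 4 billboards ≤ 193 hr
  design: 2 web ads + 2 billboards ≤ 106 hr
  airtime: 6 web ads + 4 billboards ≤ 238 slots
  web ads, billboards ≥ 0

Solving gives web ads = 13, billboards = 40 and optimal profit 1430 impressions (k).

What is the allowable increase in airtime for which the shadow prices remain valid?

80

Binding constraints: design, airtime. The basis is B = [[2,2],[6,4]] with det -4.
Per unit increase in airtime, x* moves by d = (0.5, -0.5).
The basis stays optimal until billboards reaches 0; allowable increase = 80 slots.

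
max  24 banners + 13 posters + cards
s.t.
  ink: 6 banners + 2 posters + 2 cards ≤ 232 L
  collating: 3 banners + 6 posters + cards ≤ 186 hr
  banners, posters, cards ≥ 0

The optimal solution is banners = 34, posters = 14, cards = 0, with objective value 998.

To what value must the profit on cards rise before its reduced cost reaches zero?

Both ink and collating are binding at x*.
Dual feasibility on the basic columns requires 6·y_ink + 3·y_collating = 24, 2·y_ink + 6·y_collating = 13.
Solving: y_ink = 3.5, y_collating = 1.
cards enters the basis when its profit ≥ yᵀa₃ = 3.5·2 + 1·1 = 8.

8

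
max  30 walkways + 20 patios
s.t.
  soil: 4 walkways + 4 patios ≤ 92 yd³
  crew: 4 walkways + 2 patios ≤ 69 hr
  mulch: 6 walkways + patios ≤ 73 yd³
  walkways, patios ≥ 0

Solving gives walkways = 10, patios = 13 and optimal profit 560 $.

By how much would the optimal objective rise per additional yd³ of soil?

4.5

At the optimum: soil uses 92 of 92 (binding); crew uses 66 of 69 (slack = 3); mulch uses 73 of 73 (binding).
Slack constraints have shadow price 0 (complementary slackness).
The binding rows give the dual system: 4·y_soil + 6·y_mulch = 30 and 4·y_soil + 1·y_mulch = 20.
This yields shadow prices y_soil = 4.5, y_mulch = 2.
Shadow price of soil = 4.5.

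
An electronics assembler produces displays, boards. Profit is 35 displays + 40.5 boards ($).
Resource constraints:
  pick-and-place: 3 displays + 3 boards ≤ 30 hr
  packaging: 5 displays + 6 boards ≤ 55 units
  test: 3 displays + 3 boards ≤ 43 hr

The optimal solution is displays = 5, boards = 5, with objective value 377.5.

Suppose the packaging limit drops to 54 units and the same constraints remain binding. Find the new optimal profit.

372

Check each constraint at x*: pick-and-place 30/30 (tight); packaging 55/55 (tight); test 30/43 (slack 13).
By complementary slackness, y = 0 for the non-binding constraint.
The binding rows give the dual system: 3·y_pick-and-place + 5·y_packaging = 35 and 3·y_pick-and-place + 6·y_packaging = 40.5.
→ y_pick-and-place = 2.5 and y_packaging = 5.5.
Δz = y_packaging·Δb = 5.5 × (-1) = -5.5, so new z* = 377.5 − 5.5 = 372.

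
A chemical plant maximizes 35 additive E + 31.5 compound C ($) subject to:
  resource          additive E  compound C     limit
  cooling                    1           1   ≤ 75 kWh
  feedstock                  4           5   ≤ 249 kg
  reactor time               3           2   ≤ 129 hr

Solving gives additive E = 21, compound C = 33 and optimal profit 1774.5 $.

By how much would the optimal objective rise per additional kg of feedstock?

3.5

Check each constraint at x*: cooling 54/75 (slack 21); feedstock 249/249 (tight); reactor time 129/129 (tight).
By complementary slackness, y = 0 for the non-binding constraint.
The binding rows give the dual system: 4·y_feedstock + 3·y_reactor time = 35 and 5·y_feedstock + 2·y_reactor time = 31.5.
This yields shadow prices y_feedstock = 3.5, y_reactor time = 7.
Shadow price of feedstock = 3.5.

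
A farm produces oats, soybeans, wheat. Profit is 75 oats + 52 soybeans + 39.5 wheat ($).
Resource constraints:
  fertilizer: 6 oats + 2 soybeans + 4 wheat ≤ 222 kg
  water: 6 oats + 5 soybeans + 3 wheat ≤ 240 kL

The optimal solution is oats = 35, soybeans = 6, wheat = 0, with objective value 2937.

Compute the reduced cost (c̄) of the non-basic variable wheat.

-1.5

At the optimum: fertilizer uses 222 of 222 (binding); water uses 240 of 240 (binding).
The binding rows give the dual system: 6·y_fertilizer + 6·y_water = 75 and 2·y_fertilizer + 5·y_water = 52.
Solving: y_fertilizer = 3.5, y_water = 9.
Reduced cost of wheat: c₃ − yᵀa₃ = 39.5 − (3.5·4 + 9·3) = 39.5 − 41 = -1.5.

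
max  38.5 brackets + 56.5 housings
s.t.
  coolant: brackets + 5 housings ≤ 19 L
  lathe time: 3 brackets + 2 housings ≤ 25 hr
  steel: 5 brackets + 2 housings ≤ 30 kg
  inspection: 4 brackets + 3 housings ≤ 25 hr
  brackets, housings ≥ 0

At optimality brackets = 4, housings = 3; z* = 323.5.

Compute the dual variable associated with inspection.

8

Check each constraint at x*: coolant 19/19 (tight); lathe time 18/25 (slack 7); steel 26/30 (slack 4); inspection 25/25 (tight).
Slack constraints have shadow price 0 (complementary slackness).
The binding rows give the dual system: 1·y_coolant + 4·y_inspection = 38.5 and 5·y_coolant + 3·y_inspection = 56.5.
This yields shadow prices y_coolant = 6.5, y_inspection = 8.
Shadow price of inspection = 8.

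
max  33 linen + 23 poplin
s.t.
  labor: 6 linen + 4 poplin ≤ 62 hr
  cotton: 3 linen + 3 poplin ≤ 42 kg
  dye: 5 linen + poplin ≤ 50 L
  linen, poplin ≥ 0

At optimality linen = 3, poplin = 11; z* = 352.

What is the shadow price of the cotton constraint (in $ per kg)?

Binding: labor and cotton. Non-binding: dye (24 unused).
Since dye is not tight, its dual is 0.
Dual feasibility on the basic columns requires 6·y_labor + 3·y_cotton = 33, 4·y_labor + 3·y_cotton = 23.
Solving: y_labor = 5, y_cotton = 1.
Shadow price of cotton = 1.

1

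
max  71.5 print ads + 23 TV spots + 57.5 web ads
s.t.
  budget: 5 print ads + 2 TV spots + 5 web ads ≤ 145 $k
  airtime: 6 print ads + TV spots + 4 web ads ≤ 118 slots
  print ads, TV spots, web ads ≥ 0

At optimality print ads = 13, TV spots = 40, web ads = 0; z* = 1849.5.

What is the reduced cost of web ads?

At the optimum: budget uses 145 of 145 (binding); airtime uses 118 of 118 (binding).
Dual feasibility on the basic columns requires 5·y_budget + 6·y_airtime = 71.5, 2·y_budget + 1·y_airtime = 23.
→ y_budget = 9.5 and y_airtime = 4.
Reduced cost of web ads: c₃ − yᵀa₃ = 57.5 − (9.5·5 + 4·4) = 57.5 − 63.5 = -6.

-6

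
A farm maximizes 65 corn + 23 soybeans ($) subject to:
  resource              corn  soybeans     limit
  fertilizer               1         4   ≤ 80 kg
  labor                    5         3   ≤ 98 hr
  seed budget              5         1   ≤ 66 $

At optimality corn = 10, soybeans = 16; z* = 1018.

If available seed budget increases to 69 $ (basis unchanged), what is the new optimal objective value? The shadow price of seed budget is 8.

1042

Δb = 3, so new z* = 1018 + (8)·(3) = 1018 + 24 = 1042.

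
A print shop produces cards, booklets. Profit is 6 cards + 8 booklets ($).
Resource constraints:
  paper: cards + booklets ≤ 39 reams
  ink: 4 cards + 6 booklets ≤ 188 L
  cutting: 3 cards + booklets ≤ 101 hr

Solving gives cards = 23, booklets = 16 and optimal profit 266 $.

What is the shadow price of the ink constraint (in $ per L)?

Check each constraint at x*: paper 39/39 (tight); ink 188/188 (tight); cutting 85/101 (slack 16).
Slack constraints have shadow price 0 (complementary slackness).
The binding rows give the dual system: 1·y_paper + 4·y_ink = 6 and 1·y_paper + 6·y_ink = 8.
Solving: y_paper = 2, y_ink = 1.
Shadow price of ink = 1.

1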